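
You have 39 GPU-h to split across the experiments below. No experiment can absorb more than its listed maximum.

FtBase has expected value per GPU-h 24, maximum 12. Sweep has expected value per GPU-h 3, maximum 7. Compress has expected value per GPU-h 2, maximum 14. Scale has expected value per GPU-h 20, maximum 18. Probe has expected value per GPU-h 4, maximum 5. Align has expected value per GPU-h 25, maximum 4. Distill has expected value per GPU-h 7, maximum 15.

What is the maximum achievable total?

783

Highest expected value per GPU-h first: Align 25 > FtBase 24 > Scale 20 > Distill 7 > Probe 4 > Sweep 3 > Compress 2.
Align: +4 to 4 (cap) ; 35 left.
Give FtBase 12 to hit its cap of 12 ; 23 left.
Give Scale 18 to hit its cap of 18 ; 5 left.
Distill has room for 15 but only 5 remain, so it gets 5.
Total = 24×12 + 20×18 + 25×4 + 7×5 = 783.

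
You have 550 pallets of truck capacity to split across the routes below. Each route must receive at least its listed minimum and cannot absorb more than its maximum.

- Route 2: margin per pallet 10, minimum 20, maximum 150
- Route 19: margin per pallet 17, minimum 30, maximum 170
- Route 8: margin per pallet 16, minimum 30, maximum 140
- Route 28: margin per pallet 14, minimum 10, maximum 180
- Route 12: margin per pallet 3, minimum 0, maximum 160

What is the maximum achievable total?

Meeting every minimum uses 20+30+30+10+0 = 90 pallets, leaving 460.
Order the routes by margin per pallet: Route 19 17 > Route 8 16 > Route 28 14 > Route 2 10 > Route 12 3.
Route 19 takes 140 more to reach its cap of 170 → 320 left.
Route 8 takes 110 more to reach its cap of 140 → 210 left.
Give Route 28 170 more to hit its cap of 180 → 40 left.
Route 2 has room for 130 more but only 40 remain, so it gets 60.
Total = 10×60 + 17×170 + 16×140 + 14×180 = 8250.

8250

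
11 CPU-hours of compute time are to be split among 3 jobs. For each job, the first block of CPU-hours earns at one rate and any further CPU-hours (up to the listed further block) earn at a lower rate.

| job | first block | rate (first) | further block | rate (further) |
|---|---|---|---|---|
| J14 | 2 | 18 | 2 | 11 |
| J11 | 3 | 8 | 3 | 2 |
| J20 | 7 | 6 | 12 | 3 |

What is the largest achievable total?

Rank every tier by rate: J14/first 18 > J14/second 11 > J11/first 8 > J20/first 6 > J20/second 3 > J11/second 2.
Fill J14 first block (2 at 18) — 9 left.
Fill J14 second block (2 at 11) — 7 left.
J11/first (8): +3 — 4 left.
4 remain; put them into J20 first at 6.
Total = 18×2 + 11×2 + 8×3 + 6×4 = 106.

106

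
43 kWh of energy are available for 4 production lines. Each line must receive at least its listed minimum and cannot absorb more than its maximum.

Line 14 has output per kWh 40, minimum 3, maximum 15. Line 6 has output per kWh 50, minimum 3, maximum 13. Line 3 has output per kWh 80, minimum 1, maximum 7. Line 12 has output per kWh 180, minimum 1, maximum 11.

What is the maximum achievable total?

3670

Meeting every minimum uses 3+3+1+1 = 8 kWh, leaving 35.
Highest output per kWh first: Line 12 180 > Line 3 80 > Line 6 50 > Line 14 40.
Line 12 takes 10 more to reach its cap of 11 — 25 left.
Give Line 3 6 more to hit its cap of 7 — 19 left.
Line 6 takes 10 more to reach its cap of 13 — 9 left.
Line 14 has room for 12 more but only 9 remain, so it gets 12.
Total = 40×12 + 50×13 + 80×7 + 180×11 = 3670.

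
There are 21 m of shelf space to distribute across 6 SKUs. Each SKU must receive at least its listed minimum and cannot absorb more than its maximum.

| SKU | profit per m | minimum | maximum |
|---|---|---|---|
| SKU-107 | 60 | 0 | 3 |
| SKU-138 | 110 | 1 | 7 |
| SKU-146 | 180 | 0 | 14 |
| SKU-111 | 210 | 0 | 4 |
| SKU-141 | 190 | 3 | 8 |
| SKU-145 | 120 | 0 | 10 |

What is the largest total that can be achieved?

Meeting every minimum uses 0+1+0+0+3+0 = 4 m, leaving 17.
Rank by profit per m: SKU-111 210 > SKU-141 190 > SKU-146 180 > SKU-145 120 > SKU-138 110 > SKU-107 60.
Give SKU-111 4 more to hit its cap of 4 → 13 left.
SKU-141: +5 to 8 (cap) → 8 left.
SKU-146: +8 (room for 14) → 8. Pool exhausted.
Total = 110×1 + 180×8 + 210×4 + 190×8 = 3910.

3910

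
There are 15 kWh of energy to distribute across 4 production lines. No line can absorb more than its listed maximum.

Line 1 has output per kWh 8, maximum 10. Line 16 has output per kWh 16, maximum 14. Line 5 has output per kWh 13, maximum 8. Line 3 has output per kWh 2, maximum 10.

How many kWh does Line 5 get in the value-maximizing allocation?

1

Highest output per kWh first: Line 16 16 > Line 5 13 > Line 1 8 > Line 3 2.
Give Line 16 14 to hit its cap of 14 → 1 left.
Only 1 left; Line 5 takes them to reach 1.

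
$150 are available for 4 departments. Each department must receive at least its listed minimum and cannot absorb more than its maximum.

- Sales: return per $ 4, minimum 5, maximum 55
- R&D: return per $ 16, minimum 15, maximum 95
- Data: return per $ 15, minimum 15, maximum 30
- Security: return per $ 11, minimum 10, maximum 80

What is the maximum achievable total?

2210

Meeting every minimum uses 5+15+15+10 = 45 $, leaving 105.
Rank by return per $: R&D 16 > Data 15 > Security 11 > Sales 4.
Give R&D 80 more to hit its cap of 95 — 25 left.
Give Data 15 more to hit its cap of 30 — 10 left.
Only 10 left; Security takes them to reach 20.
Total = 4×5 + 16×95 + 15×30 + 11×20 = 2210.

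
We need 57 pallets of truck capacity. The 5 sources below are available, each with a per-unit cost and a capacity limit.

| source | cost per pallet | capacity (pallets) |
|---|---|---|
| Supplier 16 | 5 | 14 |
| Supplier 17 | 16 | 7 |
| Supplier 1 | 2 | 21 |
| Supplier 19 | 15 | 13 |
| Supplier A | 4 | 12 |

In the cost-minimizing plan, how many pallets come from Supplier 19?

Cheapest first:
Supplier 1 at 2: take all 21 pallets → 36 still needed.
Supplier A at 4: take all 12 pallets → 24 still needed.
Supplier 16 at 5: take all 14 pallets → 10 still needed.
Take 10 from Supplier 19 at 15 to finish.
Supplier 17: unused.

10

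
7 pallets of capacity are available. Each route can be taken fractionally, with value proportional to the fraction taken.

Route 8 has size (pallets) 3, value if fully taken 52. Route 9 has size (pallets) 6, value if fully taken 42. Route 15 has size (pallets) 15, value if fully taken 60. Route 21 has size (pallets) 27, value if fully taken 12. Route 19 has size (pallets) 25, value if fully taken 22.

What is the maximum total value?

80

Sort by value density: Route 8 52/3≈17.3, Route 9 42/6≈7, Route 15 60/15≈4, Route 19 22/25≈0.88, Route 21 12/27≈0.444.
Take all of Route 8 (3 pallets, value 52) — 4 pallets left.
4 pallets left: a 4/6 share of Route 9 gives 42×4/6 = 28.
Total value = 80.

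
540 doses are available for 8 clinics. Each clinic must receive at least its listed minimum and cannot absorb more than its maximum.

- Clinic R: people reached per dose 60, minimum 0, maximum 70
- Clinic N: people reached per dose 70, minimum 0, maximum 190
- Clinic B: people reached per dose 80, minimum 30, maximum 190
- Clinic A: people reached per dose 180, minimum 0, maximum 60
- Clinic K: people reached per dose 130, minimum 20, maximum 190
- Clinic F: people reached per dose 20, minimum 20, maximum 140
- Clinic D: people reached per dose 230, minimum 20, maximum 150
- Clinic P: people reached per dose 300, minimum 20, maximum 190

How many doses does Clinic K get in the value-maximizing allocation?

90

Meeting every minimum uses 0+0+30+0+20+20+20+20 = 110 doses, leaving 430.
Rank by people reached per dose: Clinic P 300 > Clinic D 230 > Clinic A 180 > Clinic K 130 > Clinic B 80 > Clinic N 70 > Clinic R 60 > Clinic F 20.
Give Clinic P 170 more to hit its cap of 190 → 260 left.
Clinic D: +130 to 150 (cap) → 130 left.
Clinic A takes 60 more to reach its cap of 60 → 70 left.
Clinic K: +70 (room for 170) → 90. Pool exhausted.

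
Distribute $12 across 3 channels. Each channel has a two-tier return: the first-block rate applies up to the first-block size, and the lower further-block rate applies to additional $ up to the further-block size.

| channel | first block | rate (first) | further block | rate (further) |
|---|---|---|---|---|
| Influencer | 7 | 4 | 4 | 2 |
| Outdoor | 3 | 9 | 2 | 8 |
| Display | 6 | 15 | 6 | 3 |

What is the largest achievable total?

Treat each block as its own option and order by rate: Display/T1 15 > Outdoor/T1 9 > Outdoor/T2 8 > Influencer/T1 4 > Display/T2 3 > Influencer/T2 2.
Display/T1 (15): +6 ; 6 left.
Outdoor/T1 (9): +3 ; 3 left.
Fill Outdoor T2 block (2 at 8) ; 1 left.
1 remain; put them into Influencer T1 at 4.
Total = 15×6 + 9×3 + 8×2 + 4×1 = 137.

137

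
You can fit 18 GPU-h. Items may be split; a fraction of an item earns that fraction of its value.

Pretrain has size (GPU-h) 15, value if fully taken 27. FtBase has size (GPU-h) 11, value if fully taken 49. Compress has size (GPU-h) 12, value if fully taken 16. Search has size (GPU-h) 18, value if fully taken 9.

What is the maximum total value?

Sort by value density: FtBase 49/11≈4.45, Pretrain 27/15≈1.8, Compress 16/12≈1.33, Search 9/18≈0.5.
All 11 GPU-h of FtBase fit (value 49) — 7 remain.
Fill the last 7 GPU-h with part of Pretrain: 7/15 of it earns 12.6.
Total value = 61.6.

61.6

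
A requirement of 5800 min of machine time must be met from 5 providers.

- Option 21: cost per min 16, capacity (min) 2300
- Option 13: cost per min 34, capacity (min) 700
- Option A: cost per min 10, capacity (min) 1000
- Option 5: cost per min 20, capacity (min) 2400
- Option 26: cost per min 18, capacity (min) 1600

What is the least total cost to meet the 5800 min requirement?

93600

Use providers in increasing cost order.
Option A (10): use full 1000 — 4800 min to go.
Take 2300 from Option 21 at 16 — need 2500 more.
Option 26 (18): use full 1600 — 900 min to go.
Option 5 (20): take the remaining 900 — done.
Option 13: unused.
Cost = 1000×10 + 2300×16 + 1600×18 + 900×20 = 93600.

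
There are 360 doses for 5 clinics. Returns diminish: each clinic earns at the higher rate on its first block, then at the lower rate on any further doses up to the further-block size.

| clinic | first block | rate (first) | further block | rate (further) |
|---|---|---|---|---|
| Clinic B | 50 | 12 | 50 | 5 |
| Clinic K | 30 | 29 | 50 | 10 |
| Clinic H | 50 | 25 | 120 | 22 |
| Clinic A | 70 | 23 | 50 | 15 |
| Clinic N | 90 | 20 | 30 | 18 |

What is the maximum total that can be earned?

Rank every tier by rate: Clinic K/tier1 29 > Clinic H/tier1 25 > Clinic A/tier1 23 > Clinic H/tier2 22 > Clinic N/tier1 20 > Clinic N/tier2 18 > Clinic A/tier2 15 > Clinic B/tier1 12 > Clinic K/tier2 10 > Clinic B/tier2 5.
Fill Clinic K tier1 block (30 at 29) ; 330 left.
Clinic H/tier1 (25): +50 ; 280 left.
Clinic A/tier1 (23): +70 ; 210 left.
Clinic H tier2 at 22: fill all 120 ; 90 left.
Fill Clinic N tier1 block (90 at 20) ; 0 left.
Total = 29×30 + 25×50 + 23×70 + 22×120 + 20×90 = 8170.

8170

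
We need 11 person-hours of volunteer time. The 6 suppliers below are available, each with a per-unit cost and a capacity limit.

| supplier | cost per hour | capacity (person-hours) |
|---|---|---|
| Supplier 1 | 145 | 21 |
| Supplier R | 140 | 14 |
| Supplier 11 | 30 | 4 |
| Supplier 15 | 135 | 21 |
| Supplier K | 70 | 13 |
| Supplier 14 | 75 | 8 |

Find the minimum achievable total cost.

610

Use suppliers in increasing cost order.
Take 4 from Supplier 11 at 30 ; need 7 more.
Take 7 from Supplier K at 70 to finish.
Supplier 14, Supplier 15, Supplier R, Supplier 1: unused.
Cost = 4×30 + 7×70 = 610.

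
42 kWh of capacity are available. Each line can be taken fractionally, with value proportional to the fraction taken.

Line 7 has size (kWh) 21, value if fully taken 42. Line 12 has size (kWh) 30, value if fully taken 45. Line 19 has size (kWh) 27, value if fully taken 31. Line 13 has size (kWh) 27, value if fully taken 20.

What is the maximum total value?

Best value per unit of size first: Line 7 42/21≈2, Line 12 45/30≈1.5, Line 19 31/27≈1.15, Line 13 20/27≈0.741.
Line 7: take in full, 21 kWh for value 42 — 21 left.
Only 21 kWh remain; take 21/30 of Line 12 for value 45×21/30 = 31.5.
Total value = 73.5.

73.5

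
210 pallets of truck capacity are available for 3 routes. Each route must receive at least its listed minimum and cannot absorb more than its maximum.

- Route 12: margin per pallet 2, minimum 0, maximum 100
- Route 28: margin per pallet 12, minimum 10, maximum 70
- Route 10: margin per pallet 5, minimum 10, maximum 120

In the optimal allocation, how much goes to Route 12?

20

Meeting every minimum uses 0+10+10 = 20 pallets, leaving 190.
Order the routes by margin per pallet: Route 28 12 > Route 10 5 > Route 12 2.
Route 28 takes 60 more to reach its cap of 70 — 130 left.
Give Route 10 110 more to hit its cap of 120 — 20 left.
Route 12: +20 (room for 100) → 20. Pool exhausted.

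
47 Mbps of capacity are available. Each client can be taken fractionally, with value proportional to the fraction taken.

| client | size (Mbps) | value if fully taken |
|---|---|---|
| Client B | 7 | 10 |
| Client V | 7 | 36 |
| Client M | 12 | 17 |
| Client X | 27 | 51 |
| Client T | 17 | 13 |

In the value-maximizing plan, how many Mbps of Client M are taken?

Best value per unit of size first: Client V 36/7≈5.14, Client X 51/27≈1.89, Client B 10/7≈1.43, Client M 17/12≈1.42, Client T 13/17≈0.765.
Client V: take in full, 7 Mbps for value 36 ; 40 left.
Client X: take in full, 27 Mbps for value 51 ; 13 left.
All 7 Mbps of Client B fit (value 10) ; 6 remain.
Only 6 Mbps remain; take 6/12 of Client M for value 17×6/12 = 8.5.

6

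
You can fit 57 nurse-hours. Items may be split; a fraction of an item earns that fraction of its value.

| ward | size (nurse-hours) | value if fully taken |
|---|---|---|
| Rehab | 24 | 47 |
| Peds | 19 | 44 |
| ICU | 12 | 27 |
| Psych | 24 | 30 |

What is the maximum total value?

120.5

Sort by value density: Peds 44/19≈2.32, ICU 27/12≈2.25, Rehab 47/24≈1.96, Psych 30/24≈1.25.
Take all of Peds (19 nurse-hours, value 44) ; 38 nurse-hours left.
Take all of ICU (12 nurse-hours, value 27) ; 26 nurse-hours left.
All 24 nurse-hours of Rehab fit (value 47) ; 2 remain.
Only 2 nurse-hours remain; take 2/24 of Psych for value 30×2/24 = 2.5.
Total value = 120.5.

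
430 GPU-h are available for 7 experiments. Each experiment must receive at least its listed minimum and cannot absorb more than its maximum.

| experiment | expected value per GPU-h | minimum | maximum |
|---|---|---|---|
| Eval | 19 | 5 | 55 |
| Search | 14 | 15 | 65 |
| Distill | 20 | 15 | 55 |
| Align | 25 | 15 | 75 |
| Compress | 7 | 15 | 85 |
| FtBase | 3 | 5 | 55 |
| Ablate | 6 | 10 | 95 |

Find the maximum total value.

6080

Meeting every minimum uses 5+15+15+15+15+5+10 = 80 GPU-h, leaving 350.
Order the experiments by expected value per GPU-h: Align 25 > Distill 20 > Eval 19 > Search 14 > Compress 7 > Ablate 6 > FtBase 3.
Give Align 60 more to hit its cap of 75 — 290 left.
Distill takes 40 more to reach its cap of 55 — 250 left.
Give Eval 50 more to hit its cap of 55 — 200 left.
Search: +50 to 65 (cap) — 150 left.
Compress takes 70 more to reach its cap of 85 — 80 left.
Only 80 left; Ablate takes them to reach 90.
Total = 19×55 + 14×65 + 20×55 + 25×75 + 7×85 + 3×5 + 6×90 = 6080.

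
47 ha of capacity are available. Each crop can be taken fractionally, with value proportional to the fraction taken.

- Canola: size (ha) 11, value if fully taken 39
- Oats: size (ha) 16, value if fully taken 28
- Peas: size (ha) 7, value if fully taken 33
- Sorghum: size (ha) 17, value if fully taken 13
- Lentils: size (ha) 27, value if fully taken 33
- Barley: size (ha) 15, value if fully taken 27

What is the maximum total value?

123.5

Sort by value density: Peas 33/7≈4.71, Canola 39/11≈3.55, Barley 27/15≈1.8, Oats 28/16≈1.75, Lentils 33/27≈1.22, Sorghum 13/17≈0.765.
Peas: take in full, 7 ha for value 33 — 40 left.
Take all of Canola (11 ha, value 39) — 29 ha left.
Take all of Barley (15 ha, value 27) — 14 ha left.
Only 14 ha remain; take 14/16 of Oats for value 28×14/16 = 24.5.
Total value = 123.5.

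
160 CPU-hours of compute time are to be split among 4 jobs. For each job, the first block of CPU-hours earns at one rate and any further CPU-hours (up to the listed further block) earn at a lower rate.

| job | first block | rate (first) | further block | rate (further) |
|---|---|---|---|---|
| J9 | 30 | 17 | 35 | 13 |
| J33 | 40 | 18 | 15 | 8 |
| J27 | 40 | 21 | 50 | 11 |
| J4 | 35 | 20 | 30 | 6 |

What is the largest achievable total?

Rank every tier by rate: J27/tier1 21 > J4/tier1 20 > J33/tier1 18 > J9/tier1 17 > J9/tier2 13 > J27/tier2 11 > J33/tier2 8 > J4/tier2 6.
J27/tier1 (21): +40 — 120 left.
Fill J4 tier1 block (35 at 20) — 85 left.
J33/tier1 (18): +40 — 45 left.
J9/tier1 (17): +30 — 15 left.
15 remain; put them into J9 tier2 at 13.
Total = 21×40 + 20×35 + 18×40 + 17×30 + 13×15 = 2965.

2965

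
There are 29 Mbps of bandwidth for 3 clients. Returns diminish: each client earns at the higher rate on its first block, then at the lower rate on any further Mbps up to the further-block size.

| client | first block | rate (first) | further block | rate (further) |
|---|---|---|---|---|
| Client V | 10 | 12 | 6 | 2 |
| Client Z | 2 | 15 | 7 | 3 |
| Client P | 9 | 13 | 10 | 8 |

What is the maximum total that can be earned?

Treat each block as its own option and order by rate: Client Z/first 15 > Client P/first 13 > Client V/first 12 > Client P/second 8 > Client Z/second 3 > Client V/second 2.
Fill Client Z first block (2 at 15) → 27 left.
Client P first at 13: fill all 9 → 18 left.
Fill Client V first block (10 at 12) → 8 left.
Client P second at 8: only 8 left, fill 8.
Total = 15×2 + 13×9 + 12×10 + 8×8 = 331.

331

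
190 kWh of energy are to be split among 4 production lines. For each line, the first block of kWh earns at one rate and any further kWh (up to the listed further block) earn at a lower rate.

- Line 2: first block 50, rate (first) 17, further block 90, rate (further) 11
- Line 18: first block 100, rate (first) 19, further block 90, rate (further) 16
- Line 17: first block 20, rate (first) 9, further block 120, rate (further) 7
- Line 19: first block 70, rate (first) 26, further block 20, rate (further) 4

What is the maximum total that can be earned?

4060

Rank every tier by rate: Line 19/T1 26 > Line 18/T1 19 > Line 2/T1 17 > Line 18/T2 16 > Line 2/T2 11 > Line 17/T1 9 > Line 17/T2 7 > Line 19/T2 4.
Line 19/T1 (26): +70 → 120 left.
Fill Line 18 T1 block (100 at 19) → 20 left.
Line 2 T1 at 17: only 20 left, fill 20.
Total = 26×70 + 19×100 + 17×20 = 4060.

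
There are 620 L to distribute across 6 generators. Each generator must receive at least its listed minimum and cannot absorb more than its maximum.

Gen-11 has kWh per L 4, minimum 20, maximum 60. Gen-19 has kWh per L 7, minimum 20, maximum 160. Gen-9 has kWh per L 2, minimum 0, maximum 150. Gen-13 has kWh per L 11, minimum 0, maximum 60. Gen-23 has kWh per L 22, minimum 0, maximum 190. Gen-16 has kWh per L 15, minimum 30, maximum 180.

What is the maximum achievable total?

8780

Meeting every minimum uses 20+20+0+0+0+30 = 70 L, leaving 550.
Rank by kWh per L: Gen-23 22 > Gen-16 15 > Gen-13 11 > Gen-19 7 > Gen-11 4 > Gen-9 2.
Gen-23: +190 to 190 (cap) — 360 left.
Gen-16: +150 to 180 (cap) — 210 left.
Give Gen-13 60 more to hit its cap of 60 — 150 left.
Gen-19 takes 140 more to reach its cap of 160 — 10 left.
Gen-11: +10 (room for 40) → 30. Pool exhausted.
Total = 4×30 + 7×160 + 11×60 + 22×190 + 15×180 = 8780.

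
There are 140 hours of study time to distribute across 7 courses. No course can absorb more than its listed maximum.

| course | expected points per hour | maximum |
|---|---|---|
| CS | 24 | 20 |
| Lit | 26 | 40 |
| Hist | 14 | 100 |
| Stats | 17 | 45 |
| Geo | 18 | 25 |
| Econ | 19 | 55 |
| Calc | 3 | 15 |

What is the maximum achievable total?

3015

Rank by expected points per hour: Lit 26 > CS 24 > Econ 19 > Geo 18 > Stats 17 > Hist 14 > Calc 3.
Lit: +40 to 40 (cap) — 100 left.
Give CS 20 to hit its cap of 20 — 80 left.
Give Econ 55 to hit its cap of 55 — 25 left.
Geo takes 25 to reach its cap of 25 — 0 left.
Total = 24×20 + 26×40 + 18×25 + 19×55 = 3015.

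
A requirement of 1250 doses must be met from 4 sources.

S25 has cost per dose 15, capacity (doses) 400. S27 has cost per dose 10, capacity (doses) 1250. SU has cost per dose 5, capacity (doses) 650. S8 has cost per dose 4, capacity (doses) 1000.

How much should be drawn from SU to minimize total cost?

250

Fill from the cheapest source first.
S8 (4): use full 1000 ; 250 doses to go.
SU at 5: take 250 of its 650 ; requirement met.
S27, S25: unused.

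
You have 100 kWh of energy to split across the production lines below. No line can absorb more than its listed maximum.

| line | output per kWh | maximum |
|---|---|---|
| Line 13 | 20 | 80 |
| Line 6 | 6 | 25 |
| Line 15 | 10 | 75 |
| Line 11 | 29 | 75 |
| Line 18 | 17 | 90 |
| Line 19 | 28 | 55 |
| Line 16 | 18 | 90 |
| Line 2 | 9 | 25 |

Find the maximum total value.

2875

Rank by output per kWh: Line 11 29 > Line 19 28 > Line 13 20 > Line 16 18 > Line 18 17 > Line 15 10 > Line 2 9 > Line 6 6.
Give Line 11 75 to hit its cap of 75 → 25 left.
Line 19 has room for 55 but only 25 remain, so it gets 25.
Total = 29×75 + 28×25 = 2875.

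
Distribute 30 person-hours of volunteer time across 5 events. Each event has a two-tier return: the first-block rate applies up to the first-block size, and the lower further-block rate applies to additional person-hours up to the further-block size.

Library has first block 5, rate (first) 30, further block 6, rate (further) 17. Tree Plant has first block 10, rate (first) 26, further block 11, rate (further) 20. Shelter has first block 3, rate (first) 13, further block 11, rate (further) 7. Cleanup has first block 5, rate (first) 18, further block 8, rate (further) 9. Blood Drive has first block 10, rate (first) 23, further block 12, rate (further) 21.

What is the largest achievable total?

745

Order all 10 blocks by rate: Library/tier1 30 > Tree Plant/tier1 26 > Blood Drive/tier1 23 > Blood Drive/tier2 21 > Tree Plant/tier2 20 > Cleanup/tier1 18 > Library/tier2 17 > Shelter/tier1 13 > Cleanup/tier2 9 > Shelter/tier2 7.
Fill Library tier1 block (5 at 30) — 25 left.
Tree Plant/tier1 (26): +10 — 15 left.
Blood Drive/tier1 (23): +10 — 5 left.
Blood Drive/tier2: +5 of 12 at 21; pool empty.
Total = 30×5 + 26×10 + 23×10 + 21×5 = 745.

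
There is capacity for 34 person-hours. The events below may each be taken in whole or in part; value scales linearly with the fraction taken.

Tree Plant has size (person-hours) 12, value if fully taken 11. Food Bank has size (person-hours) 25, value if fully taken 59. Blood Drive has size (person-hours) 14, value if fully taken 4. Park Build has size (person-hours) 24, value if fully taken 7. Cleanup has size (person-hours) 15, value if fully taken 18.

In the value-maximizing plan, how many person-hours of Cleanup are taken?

Sort by value density: Food Bank 59/25≈2.36, Cleanup 18/15≈1.2, Tree Plant 11/12≈0.917, Park Build 7/24≈0.292, Blood Drive 4/14≈0.286.
Take all of Food Bank (25 person-hours, value 59) ; 9 person-hours left.
Only 9 person-hours remain; take 9/15 of Cleanup for value 18×9/15 = 10.8.

9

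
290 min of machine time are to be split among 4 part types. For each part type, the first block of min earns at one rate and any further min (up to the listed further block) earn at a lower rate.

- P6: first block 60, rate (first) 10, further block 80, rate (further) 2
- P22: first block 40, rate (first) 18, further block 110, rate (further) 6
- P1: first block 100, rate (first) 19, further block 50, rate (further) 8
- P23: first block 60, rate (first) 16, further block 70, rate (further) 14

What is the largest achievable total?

Treat each block as its own option and order by rate: P1/first 19 > P22/first 18 > P23/first 16 > P23/second 14 > P6/first 10 > P1/second 8 > P22/second 6 > P6/second 2.
P1 first at 19: fill all 100 → 190 left.
P22 first at 18: fill all 40 → 150 left.
Fill P23 first block (60 at 16) → 90 left.
Fill P23 second block (70 at 14) → 20 left.
P6/first: +20 of 60 at 10; pool empty.
Total = 19×100 + 18×40 + 16×60 + 14×70 + 10×20 = 4760.

4760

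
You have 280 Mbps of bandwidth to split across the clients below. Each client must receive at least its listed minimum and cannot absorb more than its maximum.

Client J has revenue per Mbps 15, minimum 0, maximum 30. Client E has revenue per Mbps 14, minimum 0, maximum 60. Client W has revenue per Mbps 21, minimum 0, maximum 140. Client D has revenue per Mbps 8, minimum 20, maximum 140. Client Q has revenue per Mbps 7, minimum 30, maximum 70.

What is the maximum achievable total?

4600

Meeting every minimum uses 0+0+0+20+30 = 50 Mbps, leaving 230.
Highest revenue per Mbps first: Client W 21 > Client J 15 > Client E 14 > Client D 8 > Client Q 7.
Client W takes 140 more to reach its cap of 140 — 90 left.
Give Client J 30 more to hit its cap of 30 — 60 left.
Client E takes 60 more to reach its cap of 60 — 0 left.
Total = 15×30 + 14×60 + 21×140 + 8×20 + 7×30 = 4600.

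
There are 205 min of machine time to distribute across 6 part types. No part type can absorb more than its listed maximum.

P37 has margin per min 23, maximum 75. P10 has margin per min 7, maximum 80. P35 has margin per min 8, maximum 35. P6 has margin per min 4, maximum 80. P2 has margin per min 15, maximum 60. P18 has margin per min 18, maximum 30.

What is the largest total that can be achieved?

Highest margin per min first: P37 23 > P18 18 > P2 15 > P35 8 > P10 7 > P6 4.
Give P37 75 to hit its cap of 75 ; 130 left.
P18 takes 30 to reach its cap of 30 ; 100 left.
P2: +60 to 60 (cap) ; 40 left.
P35 takes 35 to reach its cap of 35 ; 5 left.
P10: +5 (room for 80) → 5. Pool exhausted.
Total = 23×75 + 7×5 + 8×35 + 15×60 + 18×30 = 3480.

3480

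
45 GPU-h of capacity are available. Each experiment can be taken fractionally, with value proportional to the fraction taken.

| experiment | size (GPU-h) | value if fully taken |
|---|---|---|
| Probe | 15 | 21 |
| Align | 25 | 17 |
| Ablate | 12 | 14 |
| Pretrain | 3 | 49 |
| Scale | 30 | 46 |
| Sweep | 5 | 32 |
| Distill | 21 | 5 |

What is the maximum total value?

Rank by value-to-size ratio: Pretrain 49/3≈16.3, Sweep 32/5≈6.4, Scale 46/30≈1.53, Probe 21/15≈1.4, Ablate 14/12≈1.17, Align 17/25≈0.68, Distill 5/21≈0.238.
Take all of Pretrain (3 GPU-h, value 49) — 42 GPU-h left.
Take all of Sweep (5 GPU-h, value 32) — 37 GPU-h left.
Take all of Scale (30 GPU-h, value 46) — 7 GPU-h left.
Only 7 GPU-h remain; take 7/15 of Probe for value 21×7/15 = 9.8.
Total value = 136.8.

136.8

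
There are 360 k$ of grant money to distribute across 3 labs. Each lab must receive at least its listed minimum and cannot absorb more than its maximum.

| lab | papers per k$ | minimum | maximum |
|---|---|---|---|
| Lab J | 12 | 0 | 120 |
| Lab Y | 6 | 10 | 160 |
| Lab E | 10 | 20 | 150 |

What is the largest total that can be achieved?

3480

Meeting every minimum uses 0+10+20 = 30 k$, leaving 330.
Order the labs by papers per k$: Lab J 12 > Lab E 10 > Lab Y 6.
Lab J takes 120 more to reach its cap of 120 ; 210 left.
Lab E takes 130 more to reach its cap of 150 ; 80 left.
Lab Y: +80 (room for 150) → 90. Pool exhausted.
Total = 12×120 + 6×90 + 10×150 = 3480.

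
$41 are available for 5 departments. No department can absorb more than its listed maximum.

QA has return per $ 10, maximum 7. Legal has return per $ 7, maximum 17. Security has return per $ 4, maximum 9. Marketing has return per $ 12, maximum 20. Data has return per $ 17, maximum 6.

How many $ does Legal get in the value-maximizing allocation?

Highest return per $ first: Data 17 > Marketing 12 > QA 10 > Legal 7 > Security 4.
Data: +6 to 6 (cap) ; 35 left.
Marketing takes 20 to reach its cap of 20 ; 15 left.
Give QA 7 to hit its cap of 7 ; 8 left.
Legal: +8 (room for 17) → 8. Pool exhausted.

8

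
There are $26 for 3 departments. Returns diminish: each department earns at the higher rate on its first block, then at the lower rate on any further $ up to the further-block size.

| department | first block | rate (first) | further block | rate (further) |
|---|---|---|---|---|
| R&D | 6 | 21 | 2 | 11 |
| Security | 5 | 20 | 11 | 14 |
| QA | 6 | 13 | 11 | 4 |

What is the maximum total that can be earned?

Treat each block as its own option and order by rate: R&D/first 21 > Security/first 20 > Security/second 14 > QA/first 13 > R&D/second 11 > QA/second 4.
R&D/first (21): +6 — 20 left.
Fill Security first block (5 at 20) — 15 left.
Security/second (14): +11 — 4 left.
4 remain; put them into QA first at 13.
Total = 21×6 + 20×5 + 14×11 + 13×4 = 432.

432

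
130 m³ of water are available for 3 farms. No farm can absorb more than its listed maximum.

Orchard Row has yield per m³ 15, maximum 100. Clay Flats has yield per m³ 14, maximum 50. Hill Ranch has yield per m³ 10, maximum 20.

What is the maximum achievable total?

Highest yield per m³ first: Orchard Row 15 > Clay Flats 14 > Hill Ranch 10.
Orchard Row takes 100 to reach its cap of 100 ; 30 left.
Clay Flats has room for 50 but only 30 remain, so it gets 30.
Total = 15×100 + 14×30 = 1920.

1920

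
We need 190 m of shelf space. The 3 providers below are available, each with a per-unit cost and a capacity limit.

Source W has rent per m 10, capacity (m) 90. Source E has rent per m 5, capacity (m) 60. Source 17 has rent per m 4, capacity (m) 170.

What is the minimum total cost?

Cheapest first:
Take 170 from Source 17 at 4 → need 20 more.
Take 20 from Source E at 5 to finish.
Source W: unused.
Cost = 170×4 + 20×5 = 780.

780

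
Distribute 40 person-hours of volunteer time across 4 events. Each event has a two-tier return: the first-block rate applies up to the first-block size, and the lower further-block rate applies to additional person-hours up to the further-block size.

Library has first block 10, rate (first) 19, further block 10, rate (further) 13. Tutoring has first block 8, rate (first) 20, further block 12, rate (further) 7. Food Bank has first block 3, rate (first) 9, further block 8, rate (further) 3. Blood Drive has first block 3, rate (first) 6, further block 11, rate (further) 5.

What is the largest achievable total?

570

Rank every tier by rate: Tutoring/tier1 20 > Library/tier1 19 > Library/tier2 13 > Food Bank/tier1 9 > Tutoring/tier2 7 > Blood Drive/tier1 6 > Blood Drive/tier2 5 > Food Bank/tier2 3.
Fill Tutoring tier1 block (8 at 20) → 32 left.
Library tier1 at 19: fill all 10 → 22 left.
Library/tier2 (13): +10 → 12 left.
Food Bank/tier1 (9): +3 → 9 left.
Tutoring tier2 at 7: only 9 left, fill 9.
Total = 20×8 + 19×10 + 13×10 + 9×3 + 7×9 = 570.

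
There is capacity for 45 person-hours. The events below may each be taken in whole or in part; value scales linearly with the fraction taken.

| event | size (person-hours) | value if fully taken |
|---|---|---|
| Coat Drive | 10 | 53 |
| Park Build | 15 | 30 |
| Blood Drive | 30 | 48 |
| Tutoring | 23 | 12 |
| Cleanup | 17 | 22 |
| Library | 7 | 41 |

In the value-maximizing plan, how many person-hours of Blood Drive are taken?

13

Sort by value density: Library 41/7≈5.86, Coat Drive 53/10≈5.3, Park Build 30/15≈2, Blood Drive 48/30≈1.6, Cleanup 22/17≈1.29, Tutoring 12/23≈0.522.
Library: take in full, 7 person-hours for value 41 — 38 left.
All 10 person-hours of Coat Drive fit (value 53) — 28 remain.
Park Build: take in full, 15 person-hours for value 30 — 13 left.
Fill the last 13 person-hours with part of Blood Drive: 13/30 of it earns 20.8.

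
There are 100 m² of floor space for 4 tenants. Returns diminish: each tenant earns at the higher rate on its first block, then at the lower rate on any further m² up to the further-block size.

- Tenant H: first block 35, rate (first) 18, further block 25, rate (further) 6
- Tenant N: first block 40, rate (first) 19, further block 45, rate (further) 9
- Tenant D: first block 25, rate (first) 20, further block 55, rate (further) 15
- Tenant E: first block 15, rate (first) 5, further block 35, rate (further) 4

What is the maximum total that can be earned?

Treat each block as its own option and order by rate: Tenant D/tier1 20 > Tenant N/tier1 19 > Tenant H/tier1 18 > Tenant D/tier2 15 > Tenant N/tier2 9 > Tenant H/tier2 6 > Tenant E/tier1 5 > Tenant E/tier2 4.
Tenant D/tier1 (20): +25 ; 75 left.
Tenant N/tier1 (19): +40 ; 35 left.
Tenant H/tier1 (18): +35 ; 0 left.
Total = 20×25 + 19×40 + 18×35 = 1890.

1890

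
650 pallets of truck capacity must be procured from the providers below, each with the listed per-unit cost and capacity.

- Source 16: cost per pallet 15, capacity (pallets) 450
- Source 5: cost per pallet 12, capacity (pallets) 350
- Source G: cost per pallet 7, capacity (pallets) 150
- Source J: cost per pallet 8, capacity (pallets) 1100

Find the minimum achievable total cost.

Use providers in increasing cost order.
Take 150 from Source G at 7 → need 500 more.
Source J at 8: take 500 of its 1100 → requirement met.
Source 5, Source 16: unused.
Cost = 150×7 + 500×8 = 5050.

5050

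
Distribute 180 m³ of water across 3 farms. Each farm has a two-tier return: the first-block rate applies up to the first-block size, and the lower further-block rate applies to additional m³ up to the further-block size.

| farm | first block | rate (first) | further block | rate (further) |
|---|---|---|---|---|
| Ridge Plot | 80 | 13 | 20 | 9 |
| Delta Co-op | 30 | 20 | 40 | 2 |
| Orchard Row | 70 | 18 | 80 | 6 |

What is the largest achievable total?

2900

Rank every tier by rate: Delta Co-op/tier1 20 > Orchard Row/tier1 18 > Ridge Plot/tier1 13 > Ridge Plot/tier2 9 > Orchard Row/tier2 6 > Delta Co-op/tier2 2.
Delta Co-op tier1 at 20: fill all 30 → 150 left.
Orchard Row/tier1 (18): +70 → 80 left.
Ridge Plot/tier1 (13): +80 → 0 left.
Total = 20×30 + 18×70 + 13×80 = 2900.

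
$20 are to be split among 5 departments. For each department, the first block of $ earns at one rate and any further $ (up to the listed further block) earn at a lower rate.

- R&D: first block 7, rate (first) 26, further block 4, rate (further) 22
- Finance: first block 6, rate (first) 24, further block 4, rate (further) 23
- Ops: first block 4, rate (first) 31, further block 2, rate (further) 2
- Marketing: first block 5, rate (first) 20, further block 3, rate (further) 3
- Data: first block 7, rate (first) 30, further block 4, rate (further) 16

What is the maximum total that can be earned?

564

Rank every tier by rate: Ops/T1 31 > Data/T1 30 > R&D/T1 26 > Finance/T1 24 > Finance/T2 23 > R&D/T2 22 > Marketing/T1 20 > Data/T2 16 > Marketing/T2 3 > Ops/T2 2.
Ops/T1 (31): +4 ; 16 left.
Data T1 at 30: fill all 7 ; 9 left.
R&D/T1 (26): +7 ; 2 left.
Finance T1 at 24: only 2 left, fill 2.
Total = 31×4 + 30×7 + 26×7 + 24×2 = 564.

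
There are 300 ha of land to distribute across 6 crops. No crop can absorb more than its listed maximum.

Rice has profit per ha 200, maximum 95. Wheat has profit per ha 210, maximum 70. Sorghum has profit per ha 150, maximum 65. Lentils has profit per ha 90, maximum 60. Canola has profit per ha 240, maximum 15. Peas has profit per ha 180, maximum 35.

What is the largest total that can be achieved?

55150

Rank by profit per ha: Canola 240 > Wheat 210 > Rice 200 > Peas 180 > Sorghum 150 > Lentils 90.
Canola takes 15 to reach its cap of 15 ; 285 left.
Wheat: +70 to 70 (cap) ; 215 left.
Give Rice 95 to hit its cap of 95 ; 120 left.
Give Peas 35 to hit its cap of 35 ; 85 left.
Give Sorghum 65 to hit its cap of 65 ; 20 left.
Lentils has room for 60 but only 20 remain, so it gets 20.
Total = 200×95 + 210×70 + 150×65 + 90×20 + 240×15 + 180×35 = 55150.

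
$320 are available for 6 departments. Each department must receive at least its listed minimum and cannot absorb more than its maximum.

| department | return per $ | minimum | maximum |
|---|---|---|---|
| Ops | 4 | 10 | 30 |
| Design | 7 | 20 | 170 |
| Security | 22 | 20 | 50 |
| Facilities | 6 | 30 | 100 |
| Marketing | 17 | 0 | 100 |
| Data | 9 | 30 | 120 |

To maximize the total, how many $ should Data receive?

110

Meeting every minimum uses 10+20+20+30+0+30 = 110 $, leaving 210.
Order the departments by return per $: Security 22 > Marketing 17 > Data 9 > Design 7 > Facilities 6 > Ops 4.
Security: +30 to 50 (cap) ; 180 left.
Marketing: +100 to 100 (cap) ; 80 left.
Data: +80 (room for 90) → 110. Pool exhausted.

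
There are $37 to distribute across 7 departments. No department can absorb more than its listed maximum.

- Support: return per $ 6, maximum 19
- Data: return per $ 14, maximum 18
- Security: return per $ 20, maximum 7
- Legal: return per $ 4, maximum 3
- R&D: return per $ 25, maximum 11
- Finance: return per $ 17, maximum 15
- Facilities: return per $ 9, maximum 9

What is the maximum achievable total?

Highest return per $ first: R&D 25 > Security 20 > Finance 17 > Data 14 > Facilities 9 > Support 6 > Legal 4.
R&D: +11 to 11 (cap) → 26 left.
Give Security 7 to hit its cap of 7 → 19 left.
Give Finance 15 to hit its cap of 15 → 4 left.
Only 4 left; Data takes them to reach 4.
Total = 14×4 + 20×7 + 25×11 + 17×15 = 726.

726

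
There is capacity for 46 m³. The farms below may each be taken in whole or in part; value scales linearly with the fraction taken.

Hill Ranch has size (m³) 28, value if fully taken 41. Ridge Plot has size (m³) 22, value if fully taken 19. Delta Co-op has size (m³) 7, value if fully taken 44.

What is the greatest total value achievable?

94.5

Best value per unit of size first: Delta Co-op 44/7≈6.29, Hill Ranch 41/28≈1.46, Ridge Plot 19/22≈0.864.
Take all of Delta Co-op (7 m³, value 44) — 39 m³ left.
Hill Ranch: take in full, 28 m³ for value 41 — 11 left.
Fill the last 11 m³ with part of Ridge Plot: 11/22 of it earns 9.5.
Total value = 94.5.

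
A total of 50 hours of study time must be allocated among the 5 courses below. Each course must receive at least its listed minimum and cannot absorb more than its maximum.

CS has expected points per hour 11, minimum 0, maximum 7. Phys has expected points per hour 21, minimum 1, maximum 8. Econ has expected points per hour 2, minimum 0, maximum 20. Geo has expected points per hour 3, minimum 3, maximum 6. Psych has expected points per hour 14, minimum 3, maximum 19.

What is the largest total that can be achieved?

Meeting every minimum uses 0+1+0+3+3 = 7 hours, leaving 43.
Order the courses by expected points per hour: Phys 21 > Psych 14 > CS 11 > Geo 3 > Econ 2.
Give Phys 7 more to hit its cap of 8 → 36 left.
Psych takes 16 more to reach its cap of 19 → 20 left.
CS takes 7 more to reach its cap of 7 → 13 left.
Geo: +3 to 6 (cap) → 10 left.
Econ: +10 (room for 20) → 10. Pool exhausted.
Total = 11×7 + 21×8 + 2×10 + 3×6 + 14×19 = 549.

549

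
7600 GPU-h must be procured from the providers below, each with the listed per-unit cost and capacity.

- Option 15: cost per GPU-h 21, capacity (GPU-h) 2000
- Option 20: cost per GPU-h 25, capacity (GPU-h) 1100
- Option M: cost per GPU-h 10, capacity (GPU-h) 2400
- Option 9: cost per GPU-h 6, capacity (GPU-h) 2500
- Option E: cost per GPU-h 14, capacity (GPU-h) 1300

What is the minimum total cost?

86600

Fill from the cheapest provider first.
Option 9 at 6: take all 2500 GPU-h — 5100 still needed.
Take 2400 from Option M at 10 — need 2700 more.
Option E (14): use full 1300 — 1400 GPU-h to go.
Take 1400 from Option 15 at 21 to finish.
Option 20: unused.
Cost = 2500×6 + 2400×10 + 1300×14 + 1400×21 = 86600.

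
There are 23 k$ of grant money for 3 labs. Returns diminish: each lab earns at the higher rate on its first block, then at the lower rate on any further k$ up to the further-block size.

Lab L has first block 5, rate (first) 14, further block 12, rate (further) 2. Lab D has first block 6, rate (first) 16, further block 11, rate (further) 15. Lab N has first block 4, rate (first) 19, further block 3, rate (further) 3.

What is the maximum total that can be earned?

Treat each block as its own option and order by rate: Lab N/first 19 > Lab D/first 16 > Lab D/second 15 > Lab L/first 14 > Lab N/second 3 > Lab L/second 2.
Lab N/first (19): +4 — 19 left.
Lab D/first (16): +6 — 13 left.
Fill Lab D second block (11 at 15) — 2 left.
2 remain; put them into Lab L first at 14.
Total = 19×4 + 16×6 + 15×11 + 14×2 = 365.

365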